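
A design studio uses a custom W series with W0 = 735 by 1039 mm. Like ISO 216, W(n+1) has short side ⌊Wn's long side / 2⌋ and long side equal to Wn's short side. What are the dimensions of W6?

91 × 129 mm

W1 = 519 × 735 mm (from W0 by 1 halving).
W2: ⌊735/2⌋ × 519 = 367 × 519 mm
W3: ⌊519/2⌋ × 367 = 259 × 367 mm
W4: ⌊367/2⌋ × 259 = 183 × 259 mm
W5: ⌊259/2⌋ × 183 = 129 × 183 mm
W6: ⌊183/2⌋ × 129 = 91 × 129 mm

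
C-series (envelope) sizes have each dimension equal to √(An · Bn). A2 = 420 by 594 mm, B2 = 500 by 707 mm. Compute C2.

Short side: √(420 · 500) = √210000 ≈ 458.3 → 458 mm
Long side: √(594 · 707) = √419958 ≈ 648.0 → 648 mm

458 × 648 mm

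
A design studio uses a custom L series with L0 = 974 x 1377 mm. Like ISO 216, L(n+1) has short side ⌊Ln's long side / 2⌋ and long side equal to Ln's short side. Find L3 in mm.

L1: ⌊1377/2⌋ × 974 = 688 × 974 mm
L2: ⌊974/2⌋ × 688 = 487 × 688 mm
L3: ⌊688/2⌋ × 487 = 344 × 487 mm

344 × 487 mm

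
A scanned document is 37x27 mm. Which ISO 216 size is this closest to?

A10 (26 × 37 mm)

Aspect ratio 37/27 ≈ 1.370 (ISO target is √2 ≈ 1.414).
In the A-series (A0 area = 1 m²): A10 = 26 × 37 mm.
Off by 1 mm total — nearest standard size.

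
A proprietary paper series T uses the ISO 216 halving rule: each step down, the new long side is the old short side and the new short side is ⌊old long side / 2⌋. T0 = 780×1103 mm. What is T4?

195 × 275 mm

T1: ⌊1103/2⌋ × 780 = 551 × 780 mm
T2: ⌊780/2⌋ × 551 = 390 × 551 mm
T3: ⌊551/2⌋ × 390 = 275 × 390 mm
T4: ⌊390/2⌋ × 275 = 195 × 275 mm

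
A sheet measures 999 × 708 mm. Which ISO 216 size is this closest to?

Aspect ratio 999/708 ≈ 1.411 — close to the ISO √2 ≈ 1.414.
In the B-series (B0 = 1000 × 1414 mm): B1 = 707 × 1000 mm.
Off by 2 mm total — nearest standard size.

B1 (707 × 1000 mm)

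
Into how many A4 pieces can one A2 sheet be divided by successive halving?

4

A2 = 420 × 594 mm; A4 = 210 × 297 mm.
Each halving step doubles the count; 2 steps from A2 to A4.
2^2 = 4.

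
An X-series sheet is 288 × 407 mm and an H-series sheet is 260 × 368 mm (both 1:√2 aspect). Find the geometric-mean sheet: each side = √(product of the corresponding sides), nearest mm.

Short side: √(288 · 260) = √74880 ≈ 273.6 → 274 mm
Long side: √(407 · 368) = √149776 ≈ 387.0 → 387 mm

274 × 387 mm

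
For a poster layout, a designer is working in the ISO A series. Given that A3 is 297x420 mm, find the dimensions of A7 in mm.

A4: ⌊420/2⌋ × 297 = 210 × 297 mm
A5: ⌊297/2⌋ × 210 = 148 × 210 mm
A6: ⌊210/2⌋ × 148 = 105 × 148 mm
A7: ⌊148/2⌋ × 105 = 74 × 105 mm

74 × 105 mm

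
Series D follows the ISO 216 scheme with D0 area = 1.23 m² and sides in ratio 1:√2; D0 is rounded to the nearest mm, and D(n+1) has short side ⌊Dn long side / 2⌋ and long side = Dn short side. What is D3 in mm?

Let D0's short side be w mm. w · w√2 = 1.23 m² = 1,230,000 mm², so w ≈ 932.6 mm and w√2 ≈ 1318.9 mm → D0 = 933 × 1319 mm.
D1: ⌊1319/2⌋ × 933 = 659 × 933 mm
D2: ⌊933/2⌋ × 659 = 466 × 659 mm
D3: ⌊659/2⌋ × 466 = 329 × 466 mm

329 × 466 mm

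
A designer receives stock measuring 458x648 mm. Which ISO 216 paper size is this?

C2 (458 × 648 mm)

Aspect ratio 648/458 ≈ 1.415 — close to the ISO √2 ≈ 1.414.
In the C-series (envelope sizes, between A and B): C2 = 458 × 648 mm.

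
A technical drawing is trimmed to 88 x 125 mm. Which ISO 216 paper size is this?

B7 (88 × 125 mm)

Aspect ratio 125/88 ≈ 1.420 — close to the ISO √2 ≈ 1.414.
In the B-series (B0 = 1000 × 1414 mm): B7 = 88 × 125 mm.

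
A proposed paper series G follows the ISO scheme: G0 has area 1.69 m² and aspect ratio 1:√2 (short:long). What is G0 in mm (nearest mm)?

Let the short side be w mm. Then w · w√2 = 1.69 m² = 1,690,000 mm².
w² = 1,690,000/√2, so w ≈ 1093.2 mm; long side = w√2 ≈ 1546.0 mm.

1093 × 1546 mm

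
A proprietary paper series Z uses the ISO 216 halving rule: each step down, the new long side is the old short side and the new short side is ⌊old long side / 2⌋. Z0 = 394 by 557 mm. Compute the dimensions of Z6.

Z1: ⌊557/2⌋ × 394 = 278 × 394 mm
Z2: ⌊394/2⌋ × 278 = 197 × 278 mm
Z3: ⌊278/2⌋ × 197 = 139 × 197 mm
Z4: ⌊197/2⌋ × 139 = 98 × 139 mm
Z5: ⌊139/2⌋ × 98 = 69 × 98 mm
Z6: ⌊98/2⌋ × 69 = 49 × 69 mm

49 × 69 mm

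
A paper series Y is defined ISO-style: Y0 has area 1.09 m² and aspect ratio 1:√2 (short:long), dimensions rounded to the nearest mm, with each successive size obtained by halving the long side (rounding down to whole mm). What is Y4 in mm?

Let Y0's short side be w mm. w · w√2 = 1.09 m² = 1,090,000 mm², so w ≈ 877.9 mm and w√2 ≈ 1241.6 mm → Y0 = 878 × 1242 mm.
Y1: ⌊1242/2⌋ × 878 = 621 × 878 mm
Y2: ⌊878/2⌋ × 621 = 439 × 621 mm
Y3: ⌊621/2⌋ × 439 = 310 × 439 mm
Y4: ⌊439/2⌋ × 310 = 219 × 310 mm

219 × 310 mm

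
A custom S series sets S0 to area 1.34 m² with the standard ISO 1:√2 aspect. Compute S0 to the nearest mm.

973 × 1377 mm

Let the short side be w mm. Then w · w√2 = 1.34 m² = 1,340,000 mm².
w² = 1,340,000/√2, so w ≈ 973.4 mm; long side = w√2 ≈ 1376.6 mm.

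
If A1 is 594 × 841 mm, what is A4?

210 × 297 mm

A2: ⌊841/2⌋ × 594 = 420 × 594 mm
A3: ⌊594/2⌋ × 420 = 297 × 420 mm
A4: ⌊420/2⌋ × 297 = 210 × 297 mm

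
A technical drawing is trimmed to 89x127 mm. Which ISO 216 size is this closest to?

Aspect ratio 127/89 ≈ 1.427 — close to the ISO √2 ≈ 1.414.
In the B-series (B0 = 1000 × 1414 mm): B7 = 88 × 125 mm.
Off by 3 mm total — nearest standard size.

B7 (88 × 125 mm)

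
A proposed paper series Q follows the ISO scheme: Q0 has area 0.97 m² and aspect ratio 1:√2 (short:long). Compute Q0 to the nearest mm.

828 × 1171 mm

Let the short side be w mm. Then w · w√2 = 0.97 m² = 970,000 mm².
w² = 970,000/√2, so w ≈ 828.2 mm; long side = w√2 ≈ 1171.2 mm.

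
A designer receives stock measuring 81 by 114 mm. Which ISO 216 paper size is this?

Aspect ratio 114/81 ≈ 1.407 — close to the ISO √2 ≈ 1.414.
In the C-series (envelope sizes, between A and B): C7 = 81 × 114 mm.

C7 (81 × 114 mm)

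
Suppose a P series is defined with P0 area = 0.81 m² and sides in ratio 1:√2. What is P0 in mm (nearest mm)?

Let the short side be w mm. Then w · w√2 = 0.81 m² = 810,000 mm².
w² = 810,000/√2, so w ≈ 756.8 mm; long side = w√2 ≈ 1070.3 mm.

757 × 1070 mm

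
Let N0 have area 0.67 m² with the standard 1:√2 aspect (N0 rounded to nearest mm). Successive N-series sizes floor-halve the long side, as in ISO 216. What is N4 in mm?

Let N0's short side be w mm. w · w√2 = 0.67 m² = 670,000 mm², so w ≈ 688.3 mm and w√2 ≈ 973.4 mm → N0 = 688 × 973 mm.
N1: ⌊973/2⌋ × 688 = 486 × 688 mm
N2: ⌊688/2⌋ × 486 = 344 × 486 mm
N3: ⌊486/2⌋ × 344 = 243 × 344 mm
N4: ⌊344/2⌋ × 243 = 172 × 243 mm

172 × 243 mm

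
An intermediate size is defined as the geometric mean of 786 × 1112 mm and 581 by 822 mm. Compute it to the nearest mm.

676 × 956 mm

Short side: √(786 · 581) = √456666 ≈ 675.8 → 676 mm
Long side: √(1112 · 822) = √914064 ≈ 956.1 → 956 mm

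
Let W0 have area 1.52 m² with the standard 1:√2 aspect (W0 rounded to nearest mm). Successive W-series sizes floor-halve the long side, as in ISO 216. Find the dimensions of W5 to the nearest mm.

Let W0's short side be w mm. w · w√2 = 1.52 m² = 1,520,000 mm², so w ≈ 1036.7 mm and w√2 ≈ 1466.2 mm → W0 = 1037 × 1466 mm.
W1: ⌊1466/2⌋ × 1037 = 733 × 1037 mm
W2: ⌊1037/2⌋ × 733 = 518 × 733 mm
W3: ⌊733/2⌋ × 518 = 366 × 518 mm
W4: ⌊518/2⌋ × 366 = 259 × 366 mm
W5: ⌊366/2⌋ × 259 = 183 × 259 mm

183 × 259 mm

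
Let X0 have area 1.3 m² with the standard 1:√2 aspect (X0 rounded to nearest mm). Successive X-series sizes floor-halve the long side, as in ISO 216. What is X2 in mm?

Let X0's short side be w mm. w · w√2 = 1.3 m² = 1,300,000 mm², so w ≈ 958.8 mm and w√2 ≈ 1355.9 mm → X0 = 959 × 1356 mm.
X1: ⌊1356/2⌋ × 959 = 678 × 959 mm
X2: ⌊959/2⌋ × 678 = 479 × 678 mm

479 × 678 mm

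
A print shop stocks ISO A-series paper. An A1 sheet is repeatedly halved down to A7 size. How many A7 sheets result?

64

Each ISO step halves the sheet: 1 × A1 → 2 × A2 → 4 × A3 → 8 × A4 → …
From A1 to A7 is 6 halving steps: 2^6 = 64.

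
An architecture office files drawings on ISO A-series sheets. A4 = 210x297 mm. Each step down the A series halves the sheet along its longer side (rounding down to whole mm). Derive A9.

37 × 52 mm

A5: ⌊297/2⌋ × 210 = 148 × 210 mm
A6: ⌊210/2⌋ × 148 = 105 × 148 mm
A7: ⌊148/2⌋ × 105 = 74 × 105 mm
A8: ⌊105/2⌋ × 74 = 52 × 74 mm
A9: ⌊74/2⌋ × 52 = 37 × 52 mm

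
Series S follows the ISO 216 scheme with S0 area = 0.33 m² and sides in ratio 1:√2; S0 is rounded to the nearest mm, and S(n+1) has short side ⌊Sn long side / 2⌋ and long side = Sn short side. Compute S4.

Let S0's short side be w mm. w · w√2 = 0.33 m² = 330,000 mm², so w ≈ 483.1 mm and w√2 ≈ 683.1 mm → S0 = 483 × 683 mm.
S1: ⌊683/2⌋ × 483 = 341 × 483 mm
S2: ⌊483/2⌋ × 341 = 241 × 341 mm
S3: ⌊341/2⌋ × 241 = 170 × 241 mm
S4: ⌊241/2⌋ × 170 = 120 × 170 mm

120 × 170 mm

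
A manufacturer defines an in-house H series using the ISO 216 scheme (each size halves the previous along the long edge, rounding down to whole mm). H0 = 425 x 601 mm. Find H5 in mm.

75 × 106 mm

H1 = 300 × 425 mm (from H0 by 1 halving).
H2: ⌊425/2⌋ × 300 = 212 × 300 mm
H3: ⌊300/2⌋ × 212 = 150 × 212 mm
H4: ⌊212/2⌋ × 150 = 106 × 150 mm
H5: ⌊150/2⌋ × 106 = 75 × 106 mm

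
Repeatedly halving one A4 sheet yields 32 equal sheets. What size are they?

32 = 2^5, so 5 halving steps.
A4 → A5 → … → A9 after 5 steps.

A9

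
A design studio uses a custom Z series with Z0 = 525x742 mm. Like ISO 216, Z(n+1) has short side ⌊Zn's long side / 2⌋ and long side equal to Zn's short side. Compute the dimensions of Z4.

131 × 185 mm

Z1: ⌊742/2⌋ × 525 = 371 × 525 mm
Z2: ⌊525/2⌋ × 371 = 262 × 371 mm
Z3: ⌊371/2⌋ × 262 = 185 × 262 mm
Z4: ⌊262/2⌋ × 185 = 131 × 185 mm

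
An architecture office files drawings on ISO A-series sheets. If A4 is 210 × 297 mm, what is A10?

A5: ⌊297/2⌋ × 210 = 148 × 210 mm
A6: ⌊210/2⌋ × 148 = 105 × 148 mm
A7: ⌊148/2⌋ × 105 = 74 × 105 mm
A8: ⌊105/2⌋ × 74 = 52 × 74 mm
A9: ⌊74/2⌋ × 52 = 37 × 52 mm
A10: ⌊52/2⌋ × 37 = 26 × 37 mm

26 × 37 mm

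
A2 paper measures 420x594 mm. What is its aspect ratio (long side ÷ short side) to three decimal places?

1.414

594 / 420 = 1.414
Matches √2 ≈ 1.414 — the ISO 216 defining ratio.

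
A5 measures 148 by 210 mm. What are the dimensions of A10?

26 × 37 mm

A6: ⌊210/2⌋ × 148 = 105 × 148 mm
A7: ⌊148/2⌋ × 105 = 74 × 105 mm
A8: ⌊105/2⌋ × 74 = 52 × 74 mm
A9: ⌊74/2⌋ × 52 = 37 × 52 mm
A10: ⌊52/2⌋ × 37 = 26 × 37 mm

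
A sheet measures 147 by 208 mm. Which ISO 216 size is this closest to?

Aspect ratio 208/147 ≈ 1.415 — close to the ISO √2 ≈ 1.414.
In the A-series (A0 area = 1 m²): A5 = 148 × 210 mm.
Off by 3 mm total — nearest standard size.

A5 (148 × 210 mm)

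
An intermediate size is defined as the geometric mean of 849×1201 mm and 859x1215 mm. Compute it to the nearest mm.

854 × 1208 mm

Short side: √(849 · 859) = √729291 ≈ 854.0 → 854 mm
Long side: √(1201 · 1215) = √1459215 ≈ 1208.0 → 1208 mm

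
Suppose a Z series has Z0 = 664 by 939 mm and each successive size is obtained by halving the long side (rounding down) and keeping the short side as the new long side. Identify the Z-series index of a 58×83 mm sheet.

Z7

Z0: 664 × 939 mm
Z1: 469 × 664 mm
Z2: 332 × 469 mm
Z3: 234 × 332 mm
Z4: 166 × 234 mm
Z5: 117 × 166 mm
Z6: 83 × 117 mm
Z7: 58 × 83 mm
Z8: 41 × 58 mm
→ matches Z7.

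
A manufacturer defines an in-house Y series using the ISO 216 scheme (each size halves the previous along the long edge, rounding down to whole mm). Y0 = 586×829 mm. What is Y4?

146 × 207 mm

Y1 = 414 × 586 mm (from Y0 by 1 halving).
Y2: ⌊586/2⌋ × 414 = 293 × 414 mm
Y3: ⌊414/2⌋ × 293 = 207 × 293 mm
Y4: ⌊293/2⌋ × 207 = 146 × 207 mm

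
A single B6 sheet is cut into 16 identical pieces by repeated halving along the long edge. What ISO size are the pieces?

B10

16 = 2^4, so 4 halving steps.
B6 → B7 → … → B10 after 4 steps.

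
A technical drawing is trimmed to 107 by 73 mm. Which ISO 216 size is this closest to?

Aspect ratio 107/73 ≈ 1.466 (ISO target is √2 ≈ 1.414).
In the A-series (A0 area = 1 m²): A7 = 74 × 105 mm.
Off by 3 mm total — nearest standard size.

A7 (74 × 105 mm)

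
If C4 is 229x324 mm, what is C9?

40 × 57 mm

C5: ⌊324/2⌋ × 229 = 162 × 229 mm
C6: ⌊229/2⌋ × 162 = 114 × 162 mm
C7: ⌊162/2⌋ × 114 = 81 × 114 mm
C8: ⌊114/2⌋ × 81 = 57 × 81 mm
C9: ⌊81/2⌋ × 57 = 40 × 57 mm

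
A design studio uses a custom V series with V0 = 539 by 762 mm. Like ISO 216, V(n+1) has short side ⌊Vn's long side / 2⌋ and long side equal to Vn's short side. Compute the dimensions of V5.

V1: ⌊762/2⌋ × 539 = 381 × 539 mm
V2: ⌊539/2⌋ × 381 = 269 × 381 mm
V3: ⌊381/2⌋ × 269 = 190 × 269 mm
V4: ⌊269/2⌋ × 190 = 134 × 190 mm
V5: ⌊190/2⌋ × 134 = 95 × 134 mm

95 × 134 mm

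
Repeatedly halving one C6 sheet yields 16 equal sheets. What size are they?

C10

16 = 2^4, so 4 halving steps.
C6 → C7 → … → C10 after 4 steps.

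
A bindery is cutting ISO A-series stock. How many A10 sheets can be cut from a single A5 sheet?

Each ISO step halves the sheet: 1 × A5 → 2 × A6 → 4 × A7 → 8 × A8 → …
From A5 to A10 is 5 halving steps: 2^5 = 32.

32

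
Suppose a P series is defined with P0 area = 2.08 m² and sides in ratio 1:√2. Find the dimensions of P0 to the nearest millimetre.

1213 × 1715 mm

Let the short side be w mm. Then w · w√2 = 2.08 m² = 2,080,000 mm².
w² = 2,080,000/√2, so w ≈ 1212.8 mm; long side = w√2 ≈ 1715.1 mm.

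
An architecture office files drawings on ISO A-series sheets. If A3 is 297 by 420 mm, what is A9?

37 × 52 mm

A4: ⌊420/2⌋ × 297 = 210 × 297 mm
A5: ⌊297/2⌋ × 210 = 148 × 210 mm
A6: ⌊210/2⌋ × 148 = 105 × 148 mm
A7: ⌊148/2⌋ × 105 = 74 × 105 mm
A8: ⌊105/2⌋ × 74 = 52 × 74 mm
A9: ⌊74/2⌋ × 52 = 37 × 52 mm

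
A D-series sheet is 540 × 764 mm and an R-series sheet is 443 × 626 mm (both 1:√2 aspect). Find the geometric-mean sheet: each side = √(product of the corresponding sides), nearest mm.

Short side: √(540 · 443) = √239220 ≈ 489.1 → 489 mm
Long side: √(764 · 626) = √478264 ≈ 691.6 → 692 mm

489 × 692 mm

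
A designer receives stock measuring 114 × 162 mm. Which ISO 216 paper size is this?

C6 (114 × 162 mm)

Aspect ratio 162/114 ≈ 1.421 — close to the ISO √2 ≈ 1.414.
In the C-series (envelope sizes, between A and B): C6 = 114 × 162 mm.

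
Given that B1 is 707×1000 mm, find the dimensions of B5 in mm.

176 × 250 mm

B2: ⌊1000/2⌋ × 707 = 500 × 707 mm
B3: ⌊707/2⌋ × 500 = 353 × 500 mm
B4: ⌊500/2⌋ × 353 = 250 × 353 mm
B5: ⌊353/2⌋ × 250 = 176 × 250 mm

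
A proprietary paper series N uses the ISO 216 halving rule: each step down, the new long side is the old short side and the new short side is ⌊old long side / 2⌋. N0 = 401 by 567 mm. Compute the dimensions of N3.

N1: ⌊567/2⌋ × 401 = 283 × 401 mm
N2: ⌊401/2⌋ × 283 = 200 × 283 mm
N3: ⌊283/2⌋ × 200 = 141 × 200 mm

141 × 200 mm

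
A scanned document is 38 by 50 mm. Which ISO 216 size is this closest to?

A9 (37 × 52 mm)

Aspect ratio 50/38 ≈ 1.316 (ISO target is √2 ≈ 1.414).
In the A-series (A0 area = 1 m²): A9 = 37 × 52 mm.
Off by 3 mm total — nearest standard size.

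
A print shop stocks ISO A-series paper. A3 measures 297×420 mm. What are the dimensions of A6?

A4: ⌊420/2⌋ × 297 = 210 × 297 mm
A5: ⌊297/2⌋ × 210 = 148 × 210 mm
A6: ⌊210/2⌋ × 148 = 105 × 148 mm

105 × 148 mm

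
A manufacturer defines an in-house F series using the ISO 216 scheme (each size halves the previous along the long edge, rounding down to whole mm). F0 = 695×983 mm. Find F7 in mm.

F1 = 491 × 695 mm (from F0 by 1 halving).
F2: ⌊695/2⌋ × 491 = 347 × 491 mm
F3: ⌊491/2⌋ × 347 = 245 × 347 mm
F4: ⌊347/2⌋ × 245 = 173 × 245 mm
F5: ⌊245/2⌋ × 173 = 122 × 173 mm
F6: ⌊173/2⌋ × 122 = 86 × 122 mm
F7: ⌊122/2⌋ × 86 = 61 × 86 mm

61 × 86 mm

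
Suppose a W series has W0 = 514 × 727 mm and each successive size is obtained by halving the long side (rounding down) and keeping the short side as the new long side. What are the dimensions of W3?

181 × 257 mm

W1: ⌊727/2⌋ × 514 = 363 × 514 mm
W2: ⌊514/2⌋ × 363 = 257 × 363 mm
W3: ⌊363/2⌋ × 257 = 181 × 257 mm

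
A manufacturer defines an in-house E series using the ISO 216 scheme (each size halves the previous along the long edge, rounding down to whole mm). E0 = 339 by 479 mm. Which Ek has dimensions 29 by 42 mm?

E7

E0: 339 × 479 mm
E1: 239 × 339 mm
E2: 169 × 239 mm
E3: 119 × 169 mm
E4: 84 × 119 mm
E5: 59 × 84 mm
E6: 42 × 59 mm
E7: 29 × 42 mm
E8: 21 × 29 mm
→ matches E7.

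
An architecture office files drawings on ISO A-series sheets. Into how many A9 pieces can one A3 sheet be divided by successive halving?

A3 = 297 × 420 mm; A9 = 37 × 52 mm.
Each halving step doubles the count; 6 steps from A3 to A9.
2^6 = 64.

64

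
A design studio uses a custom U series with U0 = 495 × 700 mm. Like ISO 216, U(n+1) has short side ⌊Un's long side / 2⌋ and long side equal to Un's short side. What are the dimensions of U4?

123 × 175 mm

U1: ⌊700/2⌋ × 495 = 350 × 495 mm
U2: ⌊495/2⌋ × 350 = 247 × 350 mm
U3: ⌊350/2⌋ × 247 = 175 × 247 mm
U4: ⌊247/2⌋ × 175 = 123 × 175 mm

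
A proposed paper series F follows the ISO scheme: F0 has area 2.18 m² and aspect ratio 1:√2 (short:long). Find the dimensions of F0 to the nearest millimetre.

Let the short side be w mm. Then w · w√2 = 2.18 m² = 2,180,000 mm².
w² = 2,180,000/√2, so w ≈ 1241.6 mm; long side = w√2 ≈ 1755.8 mm.

1242 × 1756 mm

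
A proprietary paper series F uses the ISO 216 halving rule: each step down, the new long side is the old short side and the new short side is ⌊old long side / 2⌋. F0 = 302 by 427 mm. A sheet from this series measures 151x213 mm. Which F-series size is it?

F2

F0: 302 × 427 mm
F1: 213 × 302 mm
F2: 151 × 213 mm
F3: 106 × 151 mm
→ matches F2.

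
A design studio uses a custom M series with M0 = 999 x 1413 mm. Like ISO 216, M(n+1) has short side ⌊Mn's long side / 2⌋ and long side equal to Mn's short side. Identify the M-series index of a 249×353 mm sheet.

M4

M0: 999 × 1413 mm
M1: 706 × 999 mm
M2: 499 × 706 mm
M3: 353 × 499 mm
M4: 249 × 353 mm
M5: 176 × 249 mm
→ matches M4.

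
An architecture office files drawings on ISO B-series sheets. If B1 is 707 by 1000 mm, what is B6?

B2: ⌊1000/2⌋ × 707 = 500 × 707 mm
B3: ⌊707/2⌋ × 500 = 353 × 500 mm
B4: ⌊500/2⌋ × 353 = 250 × 353 mm
B5: ⌊353/2⌋ × 250 = 176 × 250 mm
B6: ⌊250/2⌋ × 176 = 125 × 176 mm

125 × 176 mm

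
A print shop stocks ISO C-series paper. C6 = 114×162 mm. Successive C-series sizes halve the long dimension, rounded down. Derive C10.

C7: ⌊162/2⌋ × 114 = 81 × 114 mm
C8: ⌊114/2⌋ × 81 = 57 × 81 mm
C9: ⌊81/2⌋ × 57 = 40 × 57 mm
C10: ⌊57/2⌋ × 40 = 28 × 40 mm

28 × 40 mm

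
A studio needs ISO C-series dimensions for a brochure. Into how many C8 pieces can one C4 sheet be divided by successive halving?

Each ISO step halves the sheet: 1 × C4 → 2 × C5 → 4 × C6 → 8 × C7 → …
From C4 to C8 is 4 halving steps: 2^4 = 16.

16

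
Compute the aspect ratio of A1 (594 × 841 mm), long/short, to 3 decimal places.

841 / 594 = 1.416
ISO 216 targets √2 ≈ 1.414; the +0.002 deviation is from mm rounding.

1.416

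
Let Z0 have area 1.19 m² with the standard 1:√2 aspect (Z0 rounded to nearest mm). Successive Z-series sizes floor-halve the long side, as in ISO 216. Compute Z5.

Let Z0's short side be w mm. w · w√2 = 1.19 m² = 1,190,000 mm², so w ≈ 917.3 mm and w√2 ≈ 1297.3 mm → Z0 = 917 × 1297 mm.
Z1: ⌊1297/2⌋ × 917 = 648 × 917 mm
Z2: ⌊917/2⌋ × 648 = 458 × 648 mm
Z3: ⌊648/2⌋ × 458 = 324 × 458 mm
Z4: ⌊458/2⌋ × 324 = 229 × 324 mm
Z5: ⌊324/2⌋ × 229 = 162 × 229 mm

162 × 229 mm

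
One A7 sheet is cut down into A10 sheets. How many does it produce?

8

A7 = 74 × 105 mm; A10 = 26 × 37 mm.
Each halving step doubles the count; 3 steps from A7 to A10.
2^3 = 8.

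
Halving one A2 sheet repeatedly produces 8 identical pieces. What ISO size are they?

8 = 2^3, so 3 halving steps.
A2 → A3 → … → A5 after 3 steps.

A5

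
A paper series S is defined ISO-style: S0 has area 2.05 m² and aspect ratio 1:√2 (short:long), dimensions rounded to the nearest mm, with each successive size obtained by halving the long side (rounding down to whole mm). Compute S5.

Let S0's short side be w mm. w · w√2 = 2.05 m² = 2,050,000 mm², so w ≈ 1204.0 mm and w√2 ≈ 1702.7 mm → S0 = 1204 × 1703 mm.
S1: ⌊1703/2⌋ × 1204 = 851 × 1204 mm
S2: ⌊1204/2⌋ × 851 = 602 × 851 mm
S3: ⌊851/2⌋ × 602 = 425 × 602 mm
S4: ⌊602/2⌋ × 425 = 301 × 425 mm
S5: ⌊425/2⌋ × 301 = 212 × 301 mm

212 × 301 mm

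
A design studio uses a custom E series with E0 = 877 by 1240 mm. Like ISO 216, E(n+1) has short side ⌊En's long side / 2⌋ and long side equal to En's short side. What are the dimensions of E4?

219 × 310 mm

E1: ⌊1240/2⌋ × 877 = 620 × 877 mm
E2: ⌊877/2⌋ × 620 = 438 × 620 mm
E3: ⌊620/2⌋ × 438 = 310 × 438 mm
E4: ⌊438/2⌋ × 310 = 219 × 310 mm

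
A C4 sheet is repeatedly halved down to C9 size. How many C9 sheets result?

32

C4 = 229 × 324 mm; C9 = 40 × 57 mm.
Each halving step doubles the count; 5 steps from C4 to C9.
2^5 = 32.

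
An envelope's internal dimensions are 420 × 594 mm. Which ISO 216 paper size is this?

A2 (420 × 594 mm)

Aspect ratio 594/420 ≈ 1.414 — close to the ISO √2 ≈ 1.414.
In the A-series (A0 area = 1 m²): A2 = 420 × 594 mm.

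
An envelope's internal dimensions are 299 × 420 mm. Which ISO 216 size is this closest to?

Aspect ratio 420/299 ≈ 1.405 — close to the ISO √2 ≈ 1.414.
In the A-series (A0 area = 1 m²): A3 = 297 × 420 mm.
Off by 2 mm total — nearest standard size.

A3 (297 × 420 mm)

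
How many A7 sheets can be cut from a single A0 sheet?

Each ISO step halves the sheet: 1 × A0 → 2 × A1 → 4 × A2 → 8 × A3 → …
From A0 to A7 is 7 halving steps: 2^7 = 128.

128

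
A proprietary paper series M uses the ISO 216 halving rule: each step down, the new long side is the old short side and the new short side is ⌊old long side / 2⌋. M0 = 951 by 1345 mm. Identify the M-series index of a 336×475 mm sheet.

M0: 951 × 1345 mm
M1: 672 × 951 mm
M2: 475 × 672 mm
M3: 336 × 475 mm
M4: 237 × 336 mm
→ matches M3.

M3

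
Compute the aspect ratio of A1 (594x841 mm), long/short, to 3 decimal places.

1.416

841 / 594 = 1.416
ISO 216 targets √2 ≈ 1.414; the +0.002 deviation is from mm rounding.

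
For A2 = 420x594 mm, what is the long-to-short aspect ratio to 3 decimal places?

1.414

594 / 420 = 1.414
Matches √2 ≈ 1.414 — the ISO 216 defining ratio.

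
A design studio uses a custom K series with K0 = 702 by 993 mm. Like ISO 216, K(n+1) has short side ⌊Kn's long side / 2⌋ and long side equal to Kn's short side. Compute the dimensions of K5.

124 × 175 mm

K1: ⌊993/2⌋ × 702 = 496 × 702 mm
K2: ⌊702/2⌋ × 496 = 351 × 496 mm
K3: ⌊496/2⌋ × 351 = 248 × 351 mm
K4: ⌊351/2⌋ × 248 = 175 × 248 mm
K5: ⌊248/2⌋ × 175 = 124 × 175 mm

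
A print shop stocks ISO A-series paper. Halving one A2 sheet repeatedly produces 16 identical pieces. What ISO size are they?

16 = 2^4, so 4 halving steps.
A2 → A3 → … → A6 after 4 steps.

A6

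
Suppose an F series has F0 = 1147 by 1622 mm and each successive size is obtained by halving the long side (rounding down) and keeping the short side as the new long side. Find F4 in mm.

286 × 405 mm

F1: ⌊1622/2⌋ × 1147 = 811 × 1147 mm
F2: ⌊1147/2⌋ × 811 = 573 × 811 mm
F3: ⌊811/2⌋ × 573 = 405 × 573 mm
F4: ⌊573/2⌋ × 405 = 286 × 405 mm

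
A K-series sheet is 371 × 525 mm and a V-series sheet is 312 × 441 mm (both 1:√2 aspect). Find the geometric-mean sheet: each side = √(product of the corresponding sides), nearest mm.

Short side: √(371 · 312) = √115752 ≈ 340.2 → 340 mm
Long side: √(525 · 441) = √231525 ≈ 481.2 → 481 mm

340 × 481 mm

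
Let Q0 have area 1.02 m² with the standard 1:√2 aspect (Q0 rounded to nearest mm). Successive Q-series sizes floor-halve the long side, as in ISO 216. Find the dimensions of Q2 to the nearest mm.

424 × 600 mm

Let Q0's short side be w mm. w · w√2 = 1.02 m² = 1,020,000 mm², so w ≈ 849.3 mm and w√2 ≈ 1201.0 mm → Q0 = 849 × 1201 mm.
Q1: ⌊1201/2⌋ × 849 = 600 × 849 mm
Q2: ⌊849/2⌋ × 600 = 424 × 600 mm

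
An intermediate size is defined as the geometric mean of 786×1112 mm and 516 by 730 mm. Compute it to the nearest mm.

637 × 901 mm

Short side: √(786 · 516) = √405576 ≈ 636.8 → 637 mm
Long side: √(1112 · 730) = √811760 ≈ 901.0 → 901 mm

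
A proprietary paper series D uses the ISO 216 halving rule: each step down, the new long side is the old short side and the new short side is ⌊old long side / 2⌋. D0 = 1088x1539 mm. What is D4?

272 × 384 mm

D1 = 769 × 1088 mm (from D0 by 1 halving).
D2: ⌊1088/2⌋ × 769 = 544 × 769 mm
D3: ⌊769/2⌋ × 544 = 384 × 544 mm
D4: ⌊544/2⌋ × 384 = 272 × 384 mm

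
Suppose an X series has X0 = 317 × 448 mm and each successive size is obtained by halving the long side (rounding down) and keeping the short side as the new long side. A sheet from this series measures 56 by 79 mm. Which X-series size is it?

X0: 317 × 448 mm
X1: 224 × 317 mm
X2: 158 × 224 mm
X3: 112 × 158 mm
X4: 79 × 112 mm
X5: 56 × 79 mm
X6: 39 × 56 mm
→ matches X5.

X5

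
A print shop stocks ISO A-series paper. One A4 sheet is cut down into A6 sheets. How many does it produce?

Each ISO step halves the sheet: 1 × A4 → 2 × A5 → 4 × A6
From A4 to A6 is 2 halving steps: 2^2 = 4.

4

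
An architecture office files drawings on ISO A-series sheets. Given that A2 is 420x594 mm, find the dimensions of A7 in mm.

A3: ⌊594/2⌋ × 420 = 297 × 420 mm
A4: ⌊420/2⌋ × 297 = 210 × 297 mm
A5: ⌊297/2⌋ × 210 = 148 × 210 mm
A6: ⌊210/2⌋ × 148 = 105 × 148 mm
A7: ⌊148/2⌋ × 105 = 74 × 105 mm

74 × 105 mm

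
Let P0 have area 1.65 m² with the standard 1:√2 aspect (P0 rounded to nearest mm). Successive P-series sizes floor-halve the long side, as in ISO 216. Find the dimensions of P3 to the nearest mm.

382 × 540 mm

Let P0's short side be w mm. w · w√2 = 1.65 m² = 1,650,000 mm², so w ≈ 1080.2 mm and w√2 ≈ 1527.6 mm → P0 = 1080 × 1528 mm.
P1: ⌊1528/2⌋ × 1080 = 764 × 1080 mm
P2: ⌊1080/2⌋ × 764 = 540 × 764 mm
P3: ⌊764/2⌋ × 540 = 382 × 540 mm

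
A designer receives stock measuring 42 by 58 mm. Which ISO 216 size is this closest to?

Aspect ratio 58/42 ≈ 1.381 (ISO target is √2 ≈ 1.414).
In the C-series (envelope sizes, between A and B): C9 = 40 × 57 mm.
Off by 3 mm total — nearest standard size.

C9 (40 × 57 mm)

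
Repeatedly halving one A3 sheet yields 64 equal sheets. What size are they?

A9

64 = 2^6, so 6 halving steps.
A3 → A4 → … → A9 after 6 steps.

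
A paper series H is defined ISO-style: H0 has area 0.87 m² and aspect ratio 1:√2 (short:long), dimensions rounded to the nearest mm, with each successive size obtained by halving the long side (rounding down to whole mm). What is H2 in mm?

392 × 554 mm

Let H0's short side be w mm. w · w√2 = 0.87 m² = 870,000 mm², so w ≈ 784.3 mm and w√2 ≈ 1109.2 mm → H0 = 784 × 1109 mm.
H1: ⌊1109/2⌋ × 784 = 554 × 784 mm
H2: ⌊784/2⌋ × 554 = 392 × 554 mm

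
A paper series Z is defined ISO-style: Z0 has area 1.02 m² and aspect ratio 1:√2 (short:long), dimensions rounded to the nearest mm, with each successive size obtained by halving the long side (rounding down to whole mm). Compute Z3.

Let Z0's short side be w mm. w · w√2 = 1.02 m² = 1,020,000 mm², so w ≈ 849.3 mm and w√2 ≈ 1201.0 mm → Z0 = 849 × 1201 mm.
Z1: ⌊1201/2⌋ × 849 = 600 × 849 mm
Z2: ⌊849/2⌋ × 600 = 424 × 600 mm
Z3: ⌊600/2⌋ × 424 = 300 × 424 mm

300 × 424 mm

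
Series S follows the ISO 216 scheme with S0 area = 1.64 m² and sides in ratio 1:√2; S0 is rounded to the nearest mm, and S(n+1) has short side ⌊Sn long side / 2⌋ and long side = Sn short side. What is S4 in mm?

269 × 380 mm

Let S0's short side be w mm. w · w√2 = 1.64 m² = 1,640,000 mm², so w ≈ 1076.9 mm and w√2 ≈ 1522.9 mm → S0 = 1077 × 1523 mm.
S1: ⌊1523/2⌋ × 1077 = 761 × 1077 mm
S2: ⌊1077/2⌋ × 761 = 538 × 761 mm
S3: ⌊761/2⌋ × 538 = 380 × 538 mm
S4: ⌊538/2⌋ × 380 = 269 × 380 mm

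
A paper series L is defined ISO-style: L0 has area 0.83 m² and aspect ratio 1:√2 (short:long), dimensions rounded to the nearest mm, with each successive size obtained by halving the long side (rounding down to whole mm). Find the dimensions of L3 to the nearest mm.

270 × 383 mm

Let L0's short side be w mm. w · w√2 = 0.83 m² = 830,000 mm², so w ≈ 766.1 mm and w√2 ≈ 1083.4 mm → L0 = 766 × 1083 mm.
L1: ⌊1083/2⌋ × 766 = 541 × 766 mm
L2: ⌊766/2⌋ × 541 = 383 × 541 mm
L3: ⌊541/2⌋ × 383 = 270 × 383 mm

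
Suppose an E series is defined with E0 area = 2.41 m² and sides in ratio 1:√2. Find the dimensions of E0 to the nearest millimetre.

1305 × 1846 mm

Let the short side be w mm. Then w · w√2 = 2.41 m² = 2,410,000 mm².
w² = 2,410,000/√2, so w ≈ 1305.4 mm; long side = w√2 ≈ 1846.1 mm.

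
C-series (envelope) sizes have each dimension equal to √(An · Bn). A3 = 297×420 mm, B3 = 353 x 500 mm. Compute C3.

324 × 458 mm

Short side: √(297 · 353) = √104841 ≈ 323.8 → 324 mm
Long side: √(420 · 500) = √210000 ≈ 458.3 → 458 mm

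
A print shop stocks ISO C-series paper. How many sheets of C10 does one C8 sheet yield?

Each ISO step halves the sheet: 1 × C8 → 2 × C9 → 4 × C10
From C8 to C10 is 2 halving steps: 2^2 = 4.

4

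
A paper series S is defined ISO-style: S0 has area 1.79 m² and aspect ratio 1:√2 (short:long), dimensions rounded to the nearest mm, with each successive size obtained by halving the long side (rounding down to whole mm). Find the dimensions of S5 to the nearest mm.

198 × 281 mm

Let S0's short side be w mm. w · w√2 = 1.79 m² = 1,790,000 mm², so w ≈ 1125.0 mm and w√2 ≈ 1591.1 mm → S0 = 1125 × 1591 mm.
S1: ⌊1591/2⌋ × 1125 = 795 × 1125 mm
S2: ⌊1125/2⌋ × 795 = 562 × 795 mm
S3: ⌊795/2⌋ × 562 = 397 × 562 mm
S4: ⌊562/2⌋ × 397 = 281 × 397 mm
S5: ⌊397/2⌋ × 281 = 198 × 281 mm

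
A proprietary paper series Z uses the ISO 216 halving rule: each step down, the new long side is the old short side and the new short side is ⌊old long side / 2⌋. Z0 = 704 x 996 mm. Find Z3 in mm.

Z1 = 498 × 704 mm (from Z0 by 1 halving).
Z2: ⌊704/2⌋ × 498 = 352 × 498 mm
Z3: ⌊498/2⌋ × 352 = 249 × 352 mm

249 × 352 mm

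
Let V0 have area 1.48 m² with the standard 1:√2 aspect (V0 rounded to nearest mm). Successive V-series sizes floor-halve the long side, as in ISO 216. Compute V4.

Let V0's short side be w mm. w · w√2 = 1.48 m² = 1,480,000 mm², so w ≈ 1023.0 mm and w√2 ≈ 1446.7 mm → V0 = 1023 × 1447 mm.
V1: ⌊1447/2⌋ × 1023 = 723 × 1023 mm
V2: ⌊1023/2⌋ × 723 = 511 × 723 mm
V3: ⌊723/2⌋ × 511 = 361 × 511 mm
V4: ⌊511/2⌋ × 361 = 255 × 361 mm

255 × 361 mm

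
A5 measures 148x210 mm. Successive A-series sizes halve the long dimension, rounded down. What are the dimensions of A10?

26 × 37 mm

A6: ⌊210/2⌋ × 148 = 105 × 148 mm
A7: ⌊148/2⌋ × 105 = 74 × 105 mm
A8: ⌊105/2⌋ × 74 = 52 × 74 mm
A9: ⌊74/2⌋ × 52 = 37 × 52 mm
A10: ⌊52/2⌋ × 37 = 26 × 37 mm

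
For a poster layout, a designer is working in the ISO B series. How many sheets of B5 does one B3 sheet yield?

4

Each ISO step halves the sheet: 1 × B3 → 2 × B4 → 4 × B5
From B3 to B5 is 2 halving steps: 2^2 = 4.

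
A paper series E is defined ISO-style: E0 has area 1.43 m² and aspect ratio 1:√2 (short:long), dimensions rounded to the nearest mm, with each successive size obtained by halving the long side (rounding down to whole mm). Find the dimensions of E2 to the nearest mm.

Let E0's short side be w mm. w · w√2 = 1.43 m² = 1,430,000 mm², so w ≈ 1005.6 mm and w√2 ≈ 1422.1 mm → E0 = 1006 × 1422 mm.
E1: ⌊1422/2⌋ × 1006 = 711 × 1006 mm
E2: ⌊1006/2⌋ × 711 = 503 × 711 mm

503 × 711 mm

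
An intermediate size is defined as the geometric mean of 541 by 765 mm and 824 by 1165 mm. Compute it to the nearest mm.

Short side: √(541 · 824) = √445784 ≈ 667.7 → 668 mm
Long side: √(765 · 1165) = √891225 ≈ 944.0 → 944 mm

668 × 944 mm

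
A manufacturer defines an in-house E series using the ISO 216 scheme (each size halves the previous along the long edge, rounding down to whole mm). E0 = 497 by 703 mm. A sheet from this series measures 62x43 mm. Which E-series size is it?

E7

E0: 497 × 703 mm
E1: 351 × 497 mm
E2: 248 × 351 mm
E3: 175 × 248 mm
E4: 124 × 175 mm
E5: 87 × 124 mm
E6: 62 × 87 mm
E7: 43 × 62 mm
E8: 31 × 43 mm
→ matches E7.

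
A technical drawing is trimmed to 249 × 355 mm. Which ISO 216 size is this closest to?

Aspect ratio 355/249 ≈ 1.426 — close to the ISO √2 ≈ 1.414.
In the B-series (B0 = 1000 × 1414 mm): B4 = 250 × 353 mm.
Off by 3 mm total — nearest standard size.

B4 (250 × 353 mm)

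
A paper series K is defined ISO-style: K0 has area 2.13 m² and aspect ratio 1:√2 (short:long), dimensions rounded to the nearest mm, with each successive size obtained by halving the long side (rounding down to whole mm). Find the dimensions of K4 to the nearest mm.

Let K0's short side be w mm. w · w√2 = 2.13 m² = 2,130,000 mm², so w ≈ 1227.2 mm and w√2 ≈ 1735.6 mm → K0 = 1227 × 1736 mm.
K1: ⌊1736/2⌋ × 1227 = 868 × 1227 mm
K2: ⌊1227/2⌋ × 868 = 613 × 868 mm
K3: ⌊868/2⌋ × 613 = 434 × 613 mm
K4: ⌊613/2⌋ × 434 = 306 × 434 mm

306 × 434 mm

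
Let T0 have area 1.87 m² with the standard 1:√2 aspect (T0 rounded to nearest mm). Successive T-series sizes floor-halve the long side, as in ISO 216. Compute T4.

Let T0's short side be w mm. w · w√2 = 1.87 m² = 1,870,000 mm², so w ≈ 1149.9 mm and w√2 ≈ 1626.2 mm → T0 = 1150 × 1626 mm.
T1: ⌊1626/2⌋ × 1150 = 813 × 1150 mm
T2: ⌊1150/2⌋ × 813 = 575 × 813 mm
T3: ⌊813/2⌋ × 575 = 406 × 575 mm
T4: ⌊575/2⌋ × 406 = 287 × 406 mm

287 × 406 mm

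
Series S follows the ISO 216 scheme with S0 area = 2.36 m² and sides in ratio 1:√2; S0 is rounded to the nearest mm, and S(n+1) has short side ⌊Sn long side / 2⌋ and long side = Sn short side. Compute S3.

456 × 646 mm

Let S0's short side be w mm. w · w√2 = 2.36 m² = 2,360,000 mm², so w ≈ 1291.8 mm and w√2 ≈ 1826.9 mm → S0 = 1292 × 1827 mm.
S1: ⌊1827/2⌋ × 1292 = 913 × 1292 mm
S2: ⌊1292/2⌋ × 913 = 646 × 913 mm
S3: ⌊913/2⌋ × 646 = 456 × 646 mm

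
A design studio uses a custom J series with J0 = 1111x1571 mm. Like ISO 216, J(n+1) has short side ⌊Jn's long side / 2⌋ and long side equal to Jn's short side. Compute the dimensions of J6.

J1: ⌊1571/2⌋ × 1111 = 785 × 1111 mm
J2: ⌊1111/2⌋ × 785 = 555 × 785 mm
J3: ⌊785/2⌋ × 555 = 392 × 555 mm
J4: ⌊555/2⌋ × 392 = 277 × 392 mm
J5: ⌊392/2⌋ × 277 = 196 × 277 mm
J6: ⌊277/2⌋ × 196 = 138 × 196 mm

138 × 196 mm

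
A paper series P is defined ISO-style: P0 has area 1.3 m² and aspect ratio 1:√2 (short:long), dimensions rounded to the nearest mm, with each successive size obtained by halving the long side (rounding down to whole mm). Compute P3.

Let P0's short side be w mm. w · w√2 = 1.3 m² = 1,300,000 mm², so w ≈ 958.8 mm and w√2 ≈ 1355.9 mm → P0 = 959 × 1356 mm.
P1: ⌊1356/2⌋ × 959 = 678 × 959 mm
P2: ⌊959/2⌋ × 678 = 479 × 678 mm
P3: ⌊678/2⌋ × 479 = 339 × 479 mm

339 × 479 mm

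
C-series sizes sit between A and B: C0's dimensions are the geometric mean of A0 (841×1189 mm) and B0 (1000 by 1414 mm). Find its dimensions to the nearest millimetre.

917 × 1297 mm

Short: √(841 · 1000) = √841000 ≈ 917.1 mm.
Long: √(1189 · 1414) = √1681246 ≈ 1296.6 mm.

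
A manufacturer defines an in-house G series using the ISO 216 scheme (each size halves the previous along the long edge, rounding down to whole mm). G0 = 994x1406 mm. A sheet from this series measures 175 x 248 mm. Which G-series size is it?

G5

G0: 994 × 1406 mm
G1: 703 × 994 mm
G2: 497 × 703 mm
G3: 351 × 497 mm
G4: 248 × 351 mm
G5: 175 × 248 mm
G6: 124 × 175 mm
→ matches G5.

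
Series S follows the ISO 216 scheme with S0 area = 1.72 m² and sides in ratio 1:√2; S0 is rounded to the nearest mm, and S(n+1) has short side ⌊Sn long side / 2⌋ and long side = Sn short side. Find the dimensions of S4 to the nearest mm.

275 × 390 mm

Let S0's short side be w mm. w · w√2 = 1.72 m² = 1,720,000 mm², so w ≈ 1102.8 mm and w√2 ≈ 1559.6 mm → S0 = 1103 × 1560 mm.
S1: ⌊1560/2⌋ × 1103 = 780 × 1103 mm
S2: ⌊1103/2⌋ × 780 = 551 × 780 mm
S3: ⌊780/2⌋ × 551 = 390 × 551 mm
S4: ⌊551/2⌋ × 390 = 275 × 390 mm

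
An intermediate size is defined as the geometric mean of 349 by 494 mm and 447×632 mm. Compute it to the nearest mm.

Short side: √(349 · 447) = √156003 ≈ 395.0 → 395 mm
Long side: √(494 · 632) = √312208 ≈ 558.8 → 559 mm

395 × 559 mm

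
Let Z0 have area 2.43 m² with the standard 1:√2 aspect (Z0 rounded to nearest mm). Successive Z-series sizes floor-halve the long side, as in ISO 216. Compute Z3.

463 × 655 mm

Let Z0's short side be w mm. w · w√2 = 2.43 m² = 2,430,000 mm², so w ≈ 1310.8 mm and w√2 ≈ 1853.8 mm → Z0 = 1311 × 1854 mm.
Z1: ⌊1854/2⌋ × 1311 = 927 × 1311 mm
Z2: ⌊1311/2⌋ × 927 = 655 × 927 mm
Z3: ⌊927/2⌋ × 655 = 463 × 655 mm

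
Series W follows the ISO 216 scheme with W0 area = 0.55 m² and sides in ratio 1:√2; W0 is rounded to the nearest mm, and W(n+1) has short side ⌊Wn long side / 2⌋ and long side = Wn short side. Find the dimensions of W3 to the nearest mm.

Let W0's short side be w mm. w · w√2 = 0.55 m² = 550,000 mm², so w ≈ 623.6 mm and w√2 ≈ 881.9 mm → W0 = 624 × 882 mm.
W1: ⌊882/2⌋ × 624 = 441 × 624 mm
W2: ⌊624/2⌋ × 441 = 312 × 441 mm
W3: ⌊441/2⌋ × 312 = 220 × 312 mm

220 × 312 mm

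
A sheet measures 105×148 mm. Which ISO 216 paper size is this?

Aspect ratio 148/105 ≈ 1.410 — close to the ISO √2 ≈ 1.414.
In the A-series (A0 area = 1 m²): A6 = 105 × 148 mm.

A6 (105 × 148 mm)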